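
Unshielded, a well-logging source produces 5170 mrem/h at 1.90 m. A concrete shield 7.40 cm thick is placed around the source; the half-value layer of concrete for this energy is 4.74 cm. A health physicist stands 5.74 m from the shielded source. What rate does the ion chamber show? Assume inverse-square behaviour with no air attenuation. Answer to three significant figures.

Distance alone: 5170 × (1.90/5.74)² = 5170 × 0.1096 = 566.6 mrem/h.
Shield: 7.40/4.74 = 1.561 half-value layers → attenuation 2^(−1.561) = 0.3389.
Combined: 566.6 × 0.3389 = 192.0 mrem/h.

192 mrem/h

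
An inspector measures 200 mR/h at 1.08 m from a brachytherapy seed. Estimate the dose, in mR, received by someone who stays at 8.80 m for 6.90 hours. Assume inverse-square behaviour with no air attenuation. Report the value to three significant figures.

20.8 mR

Since intensity falls as 1/r², rate at 8.80 m:
200 × (1.08/8.80)² = 200 × 0.01506 = 3.012 mR/h.
Dose = rate × time = 3.012 mR/h × 6.900 h = 20.78 mR.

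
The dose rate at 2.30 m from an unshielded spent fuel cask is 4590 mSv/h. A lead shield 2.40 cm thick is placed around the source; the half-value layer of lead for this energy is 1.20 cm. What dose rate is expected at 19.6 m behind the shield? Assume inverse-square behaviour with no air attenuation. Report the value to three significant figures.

Distance alone: (2.30/19.6)² = 0.01377, so 4590 × 0.01377 = 63.20 mSv/h.
Shield: 2.40/1.20 = 2.000 half-value layers → attenuation 2^(−2.000) = 0.2500.
Combined: 63.20 × 0.2500 = 15.80 mSv/h.

15.8 mSv/h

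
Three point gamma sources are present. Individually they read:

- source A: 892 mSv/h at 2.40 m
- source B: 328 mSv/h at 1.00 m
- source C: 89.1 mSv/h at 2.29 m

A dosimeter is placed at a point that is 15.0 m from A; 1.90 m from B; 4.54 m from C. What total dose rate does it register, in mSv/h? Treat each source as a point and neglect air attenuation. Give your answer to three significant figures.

136 mSv/h

By superposition, sum each source's inverse-square contribution:
A: 892 × (2.40/15.0)² = 22.84 mSv/h
B: 328 × (1.00/1.90)² = 90.86 mSv/h
C: 89.1 × (2.29/4.54)² = 22.67 mSv/h
Total = 22.84 + 90.86 + 22.67 = 136.4 mSv/h.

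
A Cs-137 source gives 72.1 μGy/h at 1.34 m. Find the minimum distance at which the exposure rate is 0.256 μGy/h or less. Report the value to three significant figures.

By the inverse-square law, d₂ = d₁·√(I₁/I₂).
I₁/I₂ = 72.1/0.256 = 281.6, so d₂ = 1.34 × √281.6 = 22.49 m.

22.5 m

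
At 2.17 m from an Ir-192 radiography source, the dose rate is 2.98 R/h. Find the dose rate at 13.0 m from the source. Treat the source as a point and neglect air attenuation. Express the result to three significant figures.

Applying the 1/r² law, the rate at 13.0 m is
(2.17/13.0)² = 0.02786, so 2.98 × 0.02786 = 0.08302 R/h.

0.0830 R/h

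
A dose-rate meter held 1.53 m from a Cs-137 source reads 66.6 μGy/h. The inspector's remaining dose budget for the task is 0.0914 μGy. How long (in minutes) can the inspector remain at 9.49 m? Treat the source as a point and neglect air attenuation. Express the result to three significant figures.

Applying the 1/r² law, rate at 9.49 m:
(1.53/9.49)² = 0.02599, so 66.6 × 0.02599 = 1.731 μGy/h.
Stay time = 0.0914 μGy ÷ 1.731 μGy/h = 0.05280 h = 3.168 min.

3.17 min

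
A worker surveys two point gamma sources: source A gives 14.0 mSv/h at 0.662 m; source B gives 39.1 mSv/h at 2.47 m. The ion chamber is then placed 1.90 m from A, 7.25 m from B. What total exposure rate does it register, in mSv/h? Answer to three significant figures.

6.24 mSv/h

Each source contributes Iᵢ·(dᵢ/rᵢ)²; contributions add.
A: 14.0 × (0.662/1.90)² = 1.700 mSv/h
B: 39.1 × (2.47/7.25)² = 4.538 mSv/h
Total = 1.700 + 4.538 = 6.238 mSv/h.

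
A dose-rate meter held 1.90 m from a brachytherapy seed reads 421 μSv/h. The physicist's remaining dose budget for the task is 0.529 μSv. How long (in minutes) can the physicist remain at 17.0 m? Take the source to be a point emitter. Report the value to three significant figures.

Using I₁d₁² = I₂d₂², rate at 17.0 m:
421 × (1.90/17.0)² = 421 × 0.01249 = 5.258 μSv/h.
Stay time = 0.529 μSv ÷ 5.258 μSv/h = 0.1006 h = 6.036 min.

6.04 min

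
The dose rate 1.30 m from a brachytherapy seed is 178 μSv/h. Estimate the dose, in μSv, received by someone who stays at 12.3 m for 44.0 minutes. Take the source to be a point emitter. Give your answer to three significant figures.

1.46 μSv

Since intensity falls as 1/r², rate at 12.3 m:
178 × (1.30/12.3)² = 178 × 0.01117 = 1.988 μSv/h.
Dose = rate × time = 1.988 μSv/h × 0.7333 h = 1.458 μSv.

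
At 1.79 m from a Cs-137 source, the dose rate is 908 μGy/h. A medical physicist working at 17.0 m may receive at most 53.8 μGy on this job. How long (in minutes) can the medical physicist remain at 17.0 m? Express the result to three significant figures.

Applying the 1/r² law, rate at 17.0 m:
908 × (1.79/17.0)² = 908 × 0.01109 = 10.07 μGy/h.
Stay time = 53.8 μGy ÷ 10.07 μGy/h = 5.343 h = 320.6 min.

321 min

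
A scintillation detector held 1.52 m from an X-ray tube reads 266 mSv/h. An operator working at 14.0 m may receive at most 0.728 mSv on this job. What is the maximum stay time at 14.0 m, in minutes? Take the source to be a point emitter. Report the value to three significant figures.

Intensity scales as (d₁/d₂)², so rate at 14.0 m:
266 × (1.52/14.0)² = 266 × 0.01179 = 3.136 mSv/h.
Stay time = 0.728 mSv ÷ 3.136 mSv/h = 0.2321 h = 13.93 min.

13.9 min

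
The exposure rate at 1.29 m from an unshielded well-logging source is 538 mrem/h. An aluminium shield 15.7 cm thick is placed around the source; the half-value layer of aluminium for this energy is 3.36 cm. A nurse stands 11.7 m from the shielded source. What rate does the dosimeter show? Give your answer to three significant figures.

Distance alone: 538 × (1.29/11.7)² = 538 × 0.01216 = 6.542 mrem/h.
Shield: 15.7/3.36 = 4.673 half-value layers → attenuation 2^(−4.673) = 0.03920.
Combined: 6.542 × 0.03920 = 0.2564 mrem/h.

0.256 mrem/h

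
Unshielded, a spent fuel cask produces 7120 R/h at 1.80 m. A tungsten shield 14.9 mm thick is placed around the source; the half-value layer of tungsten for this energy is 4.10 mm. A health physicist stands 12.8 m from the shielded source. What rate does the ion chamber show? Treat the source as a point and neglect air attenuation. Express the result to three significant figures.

Distance alone: (1.80/12.8)² = 0.01978, so 7120 × 0.01978 = 140.8 R/h.
Shield: 14.9/4.10 = 3.634 half-value layers → attenuation 2^(−3.634) = 0.08055.
Combined: 140.8 × 0.08055 = 11.34 R/h.

11.3 R/h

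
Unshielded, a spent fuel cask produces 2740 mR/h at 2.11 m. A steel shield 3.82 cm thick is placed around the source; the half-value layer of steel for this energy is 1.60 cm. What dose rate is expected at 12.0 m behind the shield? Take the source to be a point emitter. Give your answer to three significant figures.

Distance alone: (2.11/12.0)² = 0.03092, so 2740 × 0.03092 = 84.72 mR/h.
Shield: 3.82/1.60 = 2.387 half-value layers → attenuation 2^(−2.387) = 0.1912.
Combined: 84.72 × 0.1912 = 16.20 mR/h.

16.2 mR/h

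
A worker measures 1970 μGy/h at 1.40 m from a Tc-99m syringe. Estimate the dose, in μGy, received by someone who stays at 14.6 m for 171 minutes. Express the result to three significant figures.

Applying the 1/r² law, rate at 14.6 m:
1970 × (1.40/14.6)² = 1970 × 0.009195 = 18.11 μGy/h.
Dose = rate × time = 18.11 μGy/h × 2.850 h = 51.61 μGy.

51.6 μGy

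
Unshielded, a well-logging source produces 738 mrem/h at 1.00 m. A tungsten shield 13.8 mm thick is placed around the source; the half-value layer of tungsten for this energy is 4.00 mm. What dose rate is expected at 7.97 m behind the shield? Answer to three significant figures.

Distance alone: (1.00/7.97)² = 0.01574, so 738 × 0.01574 = 11.62 mrem/h.
Shield: 13.8/4.00 = 3.450 half-value layers → attenuation 2^(−3.450) = 0.09151.
Combined: 11.62 × 0.09151 = 1.063 mrem/h.

1.06 mrem/h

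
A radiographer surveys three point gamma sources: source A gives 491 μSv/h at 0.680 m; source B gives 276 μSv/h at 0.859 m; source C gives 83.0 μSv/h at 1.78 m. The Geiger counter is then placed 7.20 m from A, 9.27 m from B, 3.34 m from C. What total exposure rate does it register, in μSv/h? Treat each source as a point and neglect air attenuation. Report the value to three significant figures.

30.3 μSv/h

Each source contributes Iᵢ·(dᵢ/rᵢ)²; contributions add.
A: 491 × (0.680/7.20)² = 4.380 μSv/h
B: 276 × (0.859/9.27)² = 2.370 μSv/h
C: 83.0 × (1.78/3.34)² = 23.57 μSv/h
Total = 4.380 + 2.370 + 23.57 = 30.32 μSv/h.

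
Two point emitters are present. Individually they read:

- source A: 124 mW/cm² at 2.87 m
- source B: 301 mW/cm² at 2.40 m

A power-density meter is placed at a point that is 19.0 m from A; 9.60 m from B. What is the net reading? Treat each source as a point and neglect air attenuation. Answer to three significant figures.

By superposition, sum each source's inverse-square contribution:
A: 124 × (2.87/19.0)² = 2.829 mW/cm²
B: 301 × (2.40/9.60)² = 18.81 mW/cm²
Total = 2.829 + 18.81 = 21.64 mW/cm².

21.6 mW/cm²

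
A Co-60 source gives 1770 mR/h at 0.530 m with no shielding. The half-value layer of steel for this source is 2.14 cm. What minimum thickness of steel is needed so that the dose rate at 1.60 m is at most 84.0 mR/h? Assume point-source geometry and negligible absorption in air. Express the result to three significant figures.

At 1.60 m, distance alone gives 1770 × (0.530/1.60)² = 1770 × 0.1097 = 194.2 mR/h.
Further attenuation needed: 194.2/84.0 = 2.312.
n = log₂(2.312) = 1.209 half-value layers.
Thickness = 1.209 × 2.14 cm = 2.587 cm.

2.59 cm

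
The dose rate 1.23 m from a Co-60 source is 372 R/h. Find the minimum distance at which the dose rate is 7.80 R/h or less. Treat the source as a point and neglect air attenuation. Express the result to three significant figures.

8.49 m

By the inverse-square law, d₂ = d₁·√(I₁/I₂).
I₁/I₂ = 372/7.80 = 47.69, so d₂ = 1.23 × √47.69 = 8.494 m.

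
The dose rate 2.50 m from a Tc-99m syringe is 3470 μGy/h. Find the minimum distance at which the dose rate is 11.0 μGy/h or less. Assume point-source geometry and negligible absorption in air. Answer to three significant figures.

By the inverse-square law, d₂ = d₁·√(I₁/I₂).
I₁/I₂ = 3470/11.0 = 315.5, so d₂ = 2.50 × √315.5 = 44.41 m.

44.4 m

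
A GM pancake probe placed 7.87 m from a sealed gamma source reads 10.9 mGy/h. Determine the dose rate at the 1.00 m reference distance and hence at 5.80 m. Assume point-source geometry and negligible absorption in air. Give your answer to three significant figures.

By the inverse-square law,
At 1.00 m: (7.87/1.00)² = 61.94, so 10.9 × 61.94 = 675.1 mGy/h
At 5.80 m: 675.1 × (1.00/5.80)² = 675.1 × 0.02973 = 20.07 mGy/h.

675 mGy/h; 20.1 mGy/h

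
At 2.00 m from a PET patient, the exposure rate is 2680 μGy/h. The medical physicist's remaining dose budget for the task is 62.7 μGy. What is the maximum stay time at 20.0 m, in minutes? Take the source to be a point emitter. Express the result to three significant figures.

Applying the 1/r² law, rate at 20.0 m:
2680 × (2.00/20.0)² = 2680 × 0.01000 = 26.80 μGy/h.
Stay time = 62.7 μGy ÷ 26.80 μGy/h = 2.340 h = 140.4 min.

140 min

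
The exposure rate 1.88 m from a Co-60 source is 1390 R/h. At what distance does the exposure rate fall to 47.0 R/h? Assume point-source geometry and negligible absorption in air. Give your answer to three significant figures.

10.2 m

Since intensity falls as 1/r², d₂ = d₁·√(I₁/I₂).
I₁/I₂ = 1390/47.0 = 29.57, so d₂ = 1.88 × √29.57 = 10.22 m.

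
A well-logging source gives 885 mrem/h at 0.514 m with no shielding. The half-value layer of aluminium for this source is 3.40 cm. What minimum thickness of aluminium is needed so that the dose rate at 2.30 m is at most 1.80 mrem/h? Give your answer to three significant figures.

15.7 cm

At 2.30 m, distance alone gives (0.514/2.30)² = 0.04994, so 885 × 0.04994 = 44.20 mrem/h.
Further attenuation needed: 44.20/1.80 = 24.56.
n = log₂(24.56) = 4.618 half-value layers.
Thickness = 4.618 × 3.40 cm = 15.70 cm.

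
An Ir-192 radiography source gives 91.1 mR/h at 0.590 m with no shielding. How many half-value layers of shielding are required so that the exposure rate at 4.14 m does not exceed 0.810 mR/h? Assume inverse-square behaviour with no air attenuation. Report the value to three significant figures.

At 4.14 m, distance alone gives 91.1 × (0.590/4.14)² = 91.1 × 0.02031 = 1.850 mR/h.
Further attenuation needed: 1.850/0.810 = 2.284.
n = log₂(2.284) = 1.192 half-value layers.

1.19 half-value layers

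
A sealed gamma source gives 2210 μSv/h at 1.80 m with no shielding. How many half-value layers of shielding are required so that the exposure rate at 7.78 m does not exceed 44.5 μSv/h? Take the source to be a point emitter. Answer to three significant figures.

At 7.78 m, distance alone gives (1.80/7.78)² = 0.05353, so 2210 × 0.05353 = 118.3 μSv/h.
Further attenuation needed: 118.3/44.5 = 2.658.
n = log₂(2.658) = 1.410 half-value layers.

1.41 half-value layers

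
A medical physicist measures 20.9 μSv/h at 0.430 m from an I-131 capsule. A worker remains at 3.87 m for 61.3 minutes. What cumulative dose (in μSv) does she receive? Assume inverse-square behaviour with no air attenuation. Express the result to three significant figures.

By the inverse-square law, rate at 3.87 m:
(0.430/3.87)² = 0.01235, so 20.9 × 0.01235 = 0.2581 μSv/h.
Dose = rate × time = 0.2581 μSv/h × 1.022 h = 0.2638 μSv.

0.264 μSv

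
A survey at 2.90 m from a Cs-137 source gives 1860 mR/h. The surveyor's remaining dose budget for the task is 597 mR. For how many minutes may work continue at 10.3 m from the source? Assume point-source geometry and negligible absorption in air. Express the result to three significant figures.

Using I₁d₁² = I₂d₂², rate at 10.3 m:
1860 × (2.90/10.3)² = 1860 × 0.07927 = 147.4 mR/h.
Stay time = 597 mR ÷ 147.4 mR/h = 4.050 h = 243.0 min.

243 min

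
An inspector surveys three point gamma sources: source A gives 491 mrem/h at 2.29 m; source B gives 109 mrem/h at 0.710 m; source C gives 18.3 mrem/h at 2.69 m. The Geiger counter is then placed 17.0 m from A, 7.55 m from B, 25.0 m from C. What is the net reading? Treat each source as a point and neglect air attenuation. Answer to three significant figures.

Each source contributes Iᵢ·(dᵢ/rᵢ)²; contributions add.
A: 491 × (2.29/17.0)² = 8.910 mrem/h
B: 109 × (0.710/7.55)² = 0.9639 mrem/h
C: 18.3 × (2.69/25.0)² = 0.2119 mrem/h
Total = 8.910 + 0.9639 + 0.2119 = 10.09 mrem/h.

10.1 mrem/h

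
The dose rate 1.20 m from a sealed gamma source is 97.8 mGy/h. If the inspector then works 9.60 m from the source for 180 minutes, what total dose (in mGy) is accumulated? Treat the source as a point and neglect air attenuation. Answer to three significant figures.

4.58 mGy

By the inverse-square law, rate at 9.60 m:
97.8 × (1.20/9.60)² = 97.8 × 0.01562 = 1.528 mGy/h.
Dose = rate × time = 1.528 mGy/h × 3.000 h = 4.584 mGy.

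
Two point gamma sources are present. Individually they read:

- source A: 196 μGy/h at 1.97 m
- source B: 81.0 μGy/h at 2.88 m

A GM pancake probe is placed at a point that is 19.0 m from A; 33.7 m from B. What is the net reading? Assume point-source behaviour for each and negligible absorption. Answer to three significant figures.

By superposition, sum each source's inverse-square contribution:
A: 196 × (1.97/19.0)² = 2.107 μGy/h
B: 81.0 × (2.88/33.7)² = 0.5916 μGy/h
Total = 2.107 + 0.5916 = 2.699 μGy/h.

2.70 μGy/h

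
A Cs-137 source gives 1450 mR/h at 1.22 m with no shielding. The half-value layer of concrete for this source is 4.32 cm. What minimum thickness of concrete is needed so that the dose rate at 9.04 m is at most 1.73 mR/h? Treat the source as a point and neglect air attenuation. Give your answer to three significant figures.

At 9.04 m, distance alone gives 1450 × (1.22/9.04)² = 1450 × 0.01821 = 26.40 mR/h.
Further attenuation needed: 26.40/1.73 = 15.26.
n = log₂(15.26) = 3.932 half-value layers.
Thickness = 3.932 × 4.32 cm = 16.99 cm.

17.0 cm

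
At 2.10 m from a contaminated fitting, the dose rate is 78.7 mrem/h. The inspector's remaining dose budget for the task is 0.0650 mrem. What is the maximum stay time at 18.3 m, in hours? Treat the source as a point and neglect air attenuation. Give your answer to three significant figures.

Since intensity falls as 1/r², rate at 18.3 m:
(2.10/18.3)² = 0.01317, so 78.7 × 0.01317 = 1.036 mrem/h.
Stay time = 0.0650 mrem ÷ 1.036 mrem/h = 0.06274 h.

0.0627 h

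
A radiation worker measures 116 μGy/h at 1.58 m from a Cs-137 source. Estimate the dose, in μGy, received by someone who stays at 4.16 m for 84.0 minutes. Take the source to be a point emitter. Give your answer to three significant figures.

23.4 μGy

Using I₁d₁² = I₂d₂², rate at 4.16 m:
(1.58/4.16)² = 0.1443, so 116 × 0.1443 = 16.74 μGy/h.
Dose = rate × time = 16.74 μGy/h × 1.400 h = 23.44 μGy.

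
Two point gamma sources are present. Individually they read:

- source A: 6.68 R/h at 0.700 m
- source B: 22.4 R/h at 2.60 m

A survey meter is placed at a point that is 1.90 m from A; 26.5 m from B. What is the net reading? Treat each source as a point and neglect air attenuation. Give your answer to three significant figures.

1.12 R/h

Each source contributes Iᵢ·(dᵢ/rᵢ)²; contributions add.
A: 6.68 × (0.700/1.90)² = 0.9067 R/h
B: 22.4 × (2.60/26.5)² = 0.2156 R/h
Total = 0.9067 + 0.2156 = 1.122 R/h.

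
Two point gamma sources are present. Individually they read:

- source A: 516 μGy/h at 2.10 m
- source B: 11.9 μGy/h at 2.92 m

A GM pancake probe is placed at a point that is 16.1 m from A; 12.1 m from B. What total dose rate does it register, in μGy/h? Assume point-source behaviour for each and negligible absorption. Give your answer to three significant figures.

9.47 μGy/h

By superposition, sum each source's inverse-square contribution:
A: 516 × (2.10/16.1)² = 8.779 μGy/h
B: 11.9 × (2.92/12.1)² = 0.6930 μGy/h
Total = 8.779 + 0.6930 = 9.472 μGy/h.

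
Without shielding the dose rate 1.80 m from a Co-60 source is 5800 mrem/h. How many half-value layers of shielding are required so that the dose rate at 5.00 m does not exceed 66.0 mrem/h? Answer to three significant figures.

3.51 half-value layers

At 5.00 m, distance alone gives 5800 × (1.80/5.00)² = 5800 × 0.1296 = 751.7 mrem/h.
Further attenuation needed: 751.7/66.0 = 11.39.
n = log₂(11.39) = 3.510 half-value layers.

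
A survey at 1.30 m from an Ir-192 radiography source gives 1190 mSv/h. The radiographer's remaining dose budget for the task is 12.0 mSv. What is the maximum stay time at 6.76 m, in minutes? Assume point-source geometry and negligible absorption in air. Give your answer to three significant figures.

Intensity scales as (d₁/d₂)², so rate at 6.76 m:
(1.30/6.76)² = 0.03698, so 1190 × 0.03698 = 44.01 mSv/h.
Stay time = 12.0 mSv ÷ 44.01 mSv/h = 0.2727 h = 16.36 min.

16.4 min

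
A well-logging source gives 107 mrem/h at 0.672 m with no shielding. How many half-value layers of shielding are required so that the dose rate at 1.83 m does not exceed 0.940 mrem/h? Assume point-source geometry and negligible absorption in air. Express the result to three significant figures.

3.94 half-value layers

At 1.83 m, distance alone gives 107 × (0.672/1.83)² = 107 × 0.1348 = 14.42 mrem/h.
Further attenuation needed: 14.42/0.940 = 15.34.
n = log₂(15.34) = 3.939 half-value layers.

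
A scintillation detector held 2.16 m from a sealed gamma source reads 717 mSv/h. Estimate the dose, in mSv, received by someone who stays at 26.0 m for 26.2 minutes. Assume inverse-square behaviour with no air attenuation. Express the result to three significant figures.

2.16 mSv

By the inverse-square law, rate at 26.0 m:
717 × (2.16/26.0)² = 717 × 0.006902 = 4.949 mSv/h.
Dose = rate × time = 4.949 mSv/h × 0.4367 h = 2.161 mSv.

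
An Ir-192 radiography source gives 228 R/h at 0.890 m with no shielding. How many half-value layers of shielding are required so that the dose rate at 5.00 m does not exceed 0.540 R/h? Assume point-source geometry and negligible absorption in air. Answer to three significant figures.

3.74 half-value layers

At 5.00 m, distance alone gives 228 × (0.890/5.00)² = 228 × 0.03168 = 7.223 R/h.
Further attenuation needed: 7.223/0.540 = 13.38.
n = log₂(13.38) = 3.742 half-value layers.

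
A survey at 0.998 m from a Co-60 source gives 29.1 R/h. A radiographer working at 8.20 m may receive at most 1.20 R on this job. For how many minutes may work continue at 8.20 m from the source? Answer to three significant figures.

Since intensity falls as 1/r², rate at 8.20 m:
29.1 × (0.998/8.20)² = 29.1 × 0.01481 = 0.4310 R/h.
Stay time = 1.20 R ÷ 0.4310 R/h = 2.784 h = 167.0 min.

167 min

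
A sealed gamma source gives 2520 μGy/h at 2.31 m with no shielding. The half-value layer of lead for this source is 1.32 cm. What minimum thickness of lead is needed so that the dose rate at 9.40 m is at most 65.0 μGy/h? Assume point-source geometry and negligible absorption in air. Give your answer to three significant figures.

At 9.40 m, distance alone gives (2.31/9.40)² = 0.06039, so 2520 × 0.06039 = 152.2 μGy/h.
Further attenuation needed: 152.2/65.0 = 2.342.
n = log₂(2.342) = 1.228 half-value layers.
Thickness = 1.228 × 1.32 cm = 1.621 cm.

1.62 cm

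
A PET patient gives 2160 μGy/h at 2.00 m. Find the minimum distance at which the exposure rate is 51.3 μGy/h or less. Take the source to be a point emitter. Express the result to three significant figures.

13.0 m

Using I₁d₁² = I₂d₂², d₂ = d₁·√(I₁/I₂).
I₁/I₂ = 2160/51.3 = 42.11, so d₂ = 2.00 × √42.11 = 12.98 m.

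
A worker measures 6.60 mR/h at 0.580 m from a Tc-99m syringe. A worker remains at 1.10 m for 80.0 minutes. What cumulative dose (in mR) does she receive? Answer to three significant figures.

Intensity scales as (d₁/d₂)², so rate at 1.10 m:
6.60 × (0.580/1.10)² = 6.60 × 0.2780 = 1.835 mR/h.
Dose = rate × time = 1.835 mR/h × 1.333 h = 2.446 mR.

2.45 mR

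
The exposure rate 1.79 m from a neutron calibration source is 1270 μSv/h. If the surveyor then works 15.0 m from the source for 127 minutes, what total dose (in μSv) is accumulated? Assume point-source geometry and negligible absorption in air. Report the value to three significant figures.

Intensity scales as (d₁/d₂)², so rate at 15.0 m:
1270 × (1.79/15.0)² = 1270 × 0.01424 = 18.08 μSv/h.
Dose = rate × time = 18.08 μSv/h × 2.117 h = 38.28 μSv.

38.3 μSv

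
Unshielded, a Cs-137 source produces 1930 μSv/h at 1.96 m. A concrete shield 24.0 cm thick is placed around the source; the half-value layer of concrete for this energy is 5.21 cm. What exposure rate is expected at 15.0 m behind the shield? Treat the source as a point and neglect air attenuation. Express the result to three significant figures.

1.35 μSv/h

Distance alone: (1.96/15.0)² = 0.01707, so 1930 × 0.01707 = 32.95 μSv/h.
Shield: 24.0/5.21 = 4.607 half-value layers → attenuation 2^(−4.607) = 0.04104.
Combined: 32.95 × 0.04104 = 1.352 μSv/h.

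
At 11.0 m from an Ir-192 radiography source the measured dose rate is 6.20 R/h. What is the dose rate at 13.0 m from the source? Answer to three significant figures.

4.44 R/h

Using I₁d₁² = I₂d₂², scaling from 11.0 m to 13.0 m:
(11.0/13.0)² = 0.7160, so 6.20 × 0.7160 = 4.439 R/h.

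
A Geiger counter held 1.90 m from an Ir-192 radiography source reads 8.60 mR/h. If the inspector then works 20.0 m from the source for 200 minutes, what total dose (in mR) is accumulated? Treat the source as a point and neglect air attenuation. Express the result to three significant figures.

0.259 mR

Intensity scales as (d₁/d₂)², so rate at 20.0 m:
(1.90/20.0)² = 0.009025, so 8.60 × 0.009025 = 0.07762 mR/h.
Dose = rate × time = 0.07762 mR/h × 3.333 h = 0.2587 mR.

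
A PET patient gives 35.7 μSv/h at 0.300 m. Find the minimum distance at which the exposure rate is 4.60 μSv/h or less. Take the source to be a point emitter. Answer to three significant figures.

Since intensity falls as 1/r², d₂ = d₁·√(I₁/I₂).
I₁/I₂ = 35.7/4.60 = 7.761, so d₂ = 0.300 × √7.761 = 0.8358 m.

0.836 m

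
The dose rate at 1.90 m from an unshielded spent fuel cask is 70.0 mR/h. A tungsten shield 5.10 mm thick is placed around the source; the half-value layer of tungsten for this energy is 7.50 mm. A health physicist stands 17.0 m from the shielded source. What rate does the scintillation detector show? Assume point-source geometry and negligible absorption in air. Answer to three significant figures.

Distance alone: 70.0 × (1.90/17.0)² = 70.0 × 0.01249 = 0.8743 mR/h.
Shield: 5.10/7.50 = 0.6800 half-value layers → attenuation 2^(−0.6800) = 0.6242.
Combined: 0.8743 × 0.6242 = 0.5457 mR/h.

0.546 mR/h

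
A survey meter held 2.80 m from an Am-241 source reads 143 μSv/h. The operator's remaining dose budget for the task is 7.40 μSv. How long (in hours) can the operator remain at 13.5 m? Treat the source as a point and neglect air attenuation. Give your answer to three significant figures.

1.20 h

Intensity scales as (d₁/d₂)², so rate at 13.5 m:
(2.80/13.5)² = 0.04302, so 143 × 0.04302 = 6.152 μSv/h.
Stay time = 7.40 μSv ÷ 6.152 μSv/h = 1.203 h.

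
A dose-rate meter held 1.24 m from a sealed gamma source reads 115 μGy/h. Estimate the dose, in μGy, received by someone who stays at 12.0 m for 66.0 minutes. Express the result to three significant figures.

Using I₁d₁² = I₂d₂², rate at 12.0 m:
115 × (1.24/12.0)² = 115 × 0.01068 = 1.228 μGy/h.
Dose = rate × time = 1.228 μGy/h × 1.100 h = 1.351 μGy.

1.35 μGy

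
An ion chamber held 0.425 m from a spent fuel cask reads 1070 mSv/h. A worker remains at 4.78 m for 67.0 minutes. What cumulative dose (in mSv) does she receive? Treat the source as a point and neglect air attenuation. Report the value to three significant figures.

9.45 mSv

By the inverse-square law, rate at 4.78 m:
1070 × (0.425/4.78)² = 1070 × 0.007905 = 8.458 mSv/h.
Dose = rate × time = 8.458 mSv/h × 1.117 h = 9.448 mSv.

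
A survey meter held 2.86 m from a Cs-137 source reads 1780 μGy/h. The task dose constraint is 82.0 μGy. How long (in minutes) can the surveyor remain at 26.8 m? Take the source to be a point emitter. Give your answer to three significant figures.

243 min

Using I₁d₁² = I₂d₂², rate at 26.8 m:
1780 × (2.86/26.8)² = 1780 × 0.01139 = 20.27 μGy/h.
Stay time = 82.0 μGy ÷ 20.27 μGy/h = 4.045 h = 242.7 min.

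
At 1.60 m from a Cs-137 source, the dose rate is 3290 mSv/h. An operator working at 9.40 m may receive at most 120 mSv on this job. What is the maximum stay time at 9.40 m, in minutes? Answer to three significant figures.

75.5 min

By the inverse-square law, rate at 9.40 m:
(1.60/9.40)² = 0.02897, so 3290 × 0.02897 = 95.31 mSv/h.
Stay time = 120 mSv ÷ 95.31 mSv/h = 1.259 h = 75.54 min.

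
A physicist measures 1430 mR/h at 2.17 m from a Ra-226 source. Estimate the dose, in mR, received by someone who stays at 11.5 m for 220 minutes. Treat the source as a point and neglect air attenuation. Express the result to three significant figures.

187 mR

Intensity scales as (d₁/d₂)², so rate at 11.5 m:
1430 × (2.17/11.5)² = 1430 × 0.03561 = 50.92 mR/h.
Dose = rate × time = 50.92 mR/h × 3.667 h = 186.7 mR.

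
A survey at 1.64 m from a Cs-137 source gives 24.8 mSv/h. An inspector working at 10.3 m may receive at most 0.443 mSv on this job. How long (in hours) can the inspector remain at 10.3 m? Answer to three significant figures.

Intensity scales as (d₁/d₂)², so rate at 10.3 m:
(1.64/10.3)² = 0.02535, so 24.8 × 0.02535 = 0.6287 mSv/h.
Stay time = 0.443 mSv ÷ 0.6287 mSv/h = 0.7046 h.

0.705 h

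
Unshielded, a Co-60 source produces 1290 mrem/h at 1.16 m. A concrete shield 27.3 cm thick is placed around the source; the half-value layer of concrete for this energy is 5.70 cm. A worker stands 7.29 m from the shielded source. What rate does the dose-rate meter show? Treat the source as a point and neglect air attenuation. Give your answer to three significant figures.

Distance alone: 1290 × (1.16/7.29)² = 1290 × 0.02532 = 32.66 mrem/h.
Shield: 27.3/5.70 = 4.789 half-value layers → attenuation 2^(−4.789) = 0.03617.
Combined: 32.66 × 0.03617 = 1.181 mrem/h.

1.18 mrem/h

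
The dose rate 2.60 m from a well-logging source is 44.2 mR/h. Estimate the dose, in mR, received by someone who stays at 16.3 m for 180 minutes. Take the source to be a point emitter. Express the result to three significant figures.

Since intensity falls as 1/r², rate at 16.3 m:
(2.60/16.3)² = 0.02544, so 44.2 × 0.02544 = 1.124 mR/h.
Dose = rate × time = 1.124 mR/h × 3.000 h = 3.372 mR.

3.37 mR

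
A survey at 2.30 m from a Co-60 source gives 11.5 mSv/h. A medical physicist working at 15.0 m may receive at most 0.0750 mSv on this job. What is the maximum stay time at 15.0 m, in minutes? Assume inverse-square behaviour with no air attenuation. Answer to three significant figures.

16.6 min

By the inverse-square law, rate at 15.0 m:
(2.30/15.0)² = 0.02351, so 11.5 × 0.02351 = 0.2704 mSv/h.
Stay time = 0.0750 mSv ÷ 0.2704 mSv/h = 0.2774 h = 16.64 min.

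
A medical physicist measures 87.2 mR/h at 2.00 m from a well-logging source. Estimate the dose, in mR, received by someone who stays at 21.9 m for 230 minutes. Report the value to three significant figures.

Intensity scales as (d₁/d₂)², so rate at 21.9 m:
87.2 × (2.00/21.9)² = 87.2 × 0.008340 = 0.7272 mR/h.
Dose = rate × time = 0.7272 mR/h × 3.833 h = 2.787 mR.

2.79 mR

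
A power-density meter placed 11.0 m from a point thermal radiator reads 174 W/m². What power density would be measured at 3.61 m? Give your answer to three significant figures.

Using I₁d₁² = I₂d₂², scaling from 11.0 m to 3.61 m:
174 × (11.0/3.61)² = 174 × 9.285 = 1616 W/m².

1620 W/m²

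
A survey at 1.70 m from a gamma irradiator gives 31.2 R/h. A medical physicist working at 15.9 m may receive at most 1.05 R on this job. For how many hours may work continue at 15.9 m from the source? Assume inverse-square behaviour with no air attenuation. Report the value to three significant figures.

Applying the 1/r² law, rate at 15.9 m:
(1.70/15.9)² = 0.01143, so 31.2 × 0.01143 = 0.3566 R/h.
Stay time = 1.05 R ÷ 0.3566 R/h = 2.944 h.

2.94 h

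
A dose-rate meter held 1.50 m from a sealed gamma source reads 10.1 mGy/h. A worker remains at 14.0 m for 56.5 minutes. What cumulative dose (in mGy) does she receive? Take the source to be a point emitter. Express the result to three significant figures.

Intensity scales as (d₁/d₂)², so rate at 14.0 m:
(1.50/14.0)² = 0.01148, so 10.1 × 0.01148 = 0.1159 mGy/h.
Dose = rate × time = 0.1159 mGy/h × 0.9417 h = 0.1091 mGy.

0.109 mGy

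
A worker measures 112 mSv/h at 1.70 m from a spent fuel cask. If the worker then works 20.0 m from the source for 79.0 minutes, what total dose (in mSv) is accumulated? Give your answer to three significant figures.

1.07 mSv

Since intensity falls as 1/r², rate at 20.0 m:
112 × (1.70/20.0)² = 112 × 0.007225 = 0.8092 mSv/h.
Dose = rate × time = 0.8092 mSv/h × 1.317 h = 1.066 mSv.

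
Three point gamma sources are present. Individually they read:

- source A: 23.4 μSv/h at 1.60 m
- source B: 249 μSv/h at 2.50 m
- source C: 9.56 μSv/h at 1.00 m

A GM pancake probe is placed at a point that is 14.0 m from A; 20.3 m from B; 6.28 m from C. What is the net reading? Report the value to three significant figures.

4.32 μSv/h

Each source contributes Iᵢ·(dᵢ/rᵢ)²; contributions add.
A: 23.4 × (1.60/14.0)² = 0.3056 μSv/h
B: 249 × (2.50/20.3)² = 3.776 μSv/h
C: 9.56 × (1.00/6.28)² = 0.2424 μSv/h
Total = 0.3056 + 3.776 + 0.2424 = 4.324 μSv/h.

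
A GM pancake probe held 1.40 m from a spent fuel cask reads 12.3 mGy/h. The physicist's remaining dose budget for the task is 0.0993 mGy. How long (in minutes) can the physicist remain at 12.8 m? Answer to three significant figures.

40.5 min

Applying the 1/r² law, rate at 12.8 m:
(1.40/12.8)² = 0.01196, so 12.3 × 0.01196 = 0.1471 mGy/h.
Stay time = 0.0993 mGy ÷ 0.1471 mGy/h = 0.6751 h = 40.51 min.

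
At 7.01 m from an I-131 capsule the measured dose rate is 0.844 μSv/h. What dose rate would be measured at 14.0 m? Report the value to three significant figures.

0.212 μSv/h

By the inverse-square law, scaling from 7.01 m to 14.0 m:
0.844 × (7.01/14.0)² = 0.844 × 0.2507 = 0.2116 μSv/h.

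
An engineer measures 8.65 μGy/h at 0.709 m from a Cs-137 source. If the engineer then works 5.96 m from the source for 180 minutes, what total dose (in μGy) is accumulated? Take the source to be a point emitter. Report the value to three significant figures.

Since intensity falls as 1/r², rate at 5.96 m:
(0.709/5.96)² = 0.01415, so 8.65 × 0.01415 = 0.1224 μGy/h.
Dose = rate × time = 0.1224 μGy/h × 3.000 h = 0.3672 μGy.

0.367 μGy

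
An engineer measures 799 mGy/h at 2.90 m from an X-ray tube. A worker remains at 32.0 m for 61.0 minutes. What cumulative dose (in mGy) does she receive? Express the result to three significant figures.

Applying the 1/r² law, rate at 32.0 m:
799 × (2.90/32.0)² = 799 × 0.008213 = 6.562 mGy/h.
Dose = rate × time = 6.562 mGy/h × 1.017 h = 6.674 mGy.

6.67 mGy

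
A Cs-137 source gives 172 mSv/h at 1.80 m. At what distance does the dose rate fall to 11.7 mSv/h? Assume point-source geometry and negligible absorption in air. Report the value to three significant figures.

Using I₁d₁² = I₂d₂², d₂ = d₁·√(I₁/I₂).
I₁/I₂ = 172/11.7 = 14.70, so d₂ = 1.80 × √14.70 = 6.901 m.

6.90 m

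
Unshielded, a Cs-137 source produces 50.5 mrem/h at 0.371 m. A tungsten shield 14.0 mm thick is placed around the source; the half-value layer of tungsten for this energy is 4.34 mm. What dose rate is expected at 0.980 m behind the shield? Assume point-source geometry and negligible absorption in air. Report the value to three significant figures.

Distance alone: (0.371/0.980)² = 0.1433, so 50.5 × 0.1433 = 7.237 mrem/h.
Shield: 14.0/4.34 = 3.226 half-value layers → attenuation 2^(−3.226) = 0.1069.
Combined: 7.237 × 0.1069 = 0.7736 mrem/h.

0.774 mrem/h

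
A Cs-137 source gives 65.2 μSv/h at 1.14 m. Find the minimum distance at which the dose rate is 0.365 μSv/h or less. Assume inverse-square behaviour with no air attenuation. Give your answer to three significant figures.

Applying the 1/r² law, d₂ = d₁·√(I₁/I₂).
I₁/I₂ = 65.2/0.365 = 178.6, so d₂ = 1.14 × √178.6 = 15.24 m.

15.2 m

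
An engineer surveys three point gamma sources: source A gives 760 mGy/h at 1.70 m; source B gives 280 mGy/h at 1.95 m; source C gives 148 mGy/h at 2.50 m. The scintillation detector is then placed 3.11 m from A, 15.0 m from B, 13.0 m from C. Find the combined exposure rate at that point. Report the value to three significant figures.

Each source contributes Iᵢ·(dᵢ/rᵢ)²; contributions add.
A: 760 × (1.70/3.11)² = 227.1 mGy/h
B: 280 × (1.95/15.0)² = 4.732 mGy/h
C: 148 × (2.50/13.0)² = 5.473 mGy/h
Total = 227.1 + 4.732 + 5.473 = 237.3 mGy/h.

237 mGy/h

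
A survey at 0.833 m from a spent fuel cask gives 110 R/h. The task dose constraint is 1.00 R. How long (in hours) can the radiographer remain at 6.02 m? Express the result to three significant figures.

0.475 h

Intensity scales as (d₁/d₂)², so rate at 6.02 m:
110 × (0.833/6.02)² = 110 × 0.01915 = 2.107 R/h.
Stay time = 1.00 R ÷ 2.107 R/h = 0.4746 h.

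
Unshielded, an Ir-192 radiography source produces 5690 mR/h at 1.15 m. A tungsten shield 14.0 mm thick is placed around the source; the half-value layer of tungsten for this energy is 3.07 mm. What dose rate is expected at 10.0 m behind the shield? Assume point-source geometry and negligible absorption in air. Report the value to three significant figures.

3.19 mR/h

Distance alone: (1.15/10.0)² = 0.01322, so 5690 × 0.01322 = 75.22 mR/h.
Shield: 14.0/3.07 = 4.560 half-value layers → attenuation 2^(−4.560) = 0.04239.
Combined: 75.22 × 0.04239 = 3.189 mR/h.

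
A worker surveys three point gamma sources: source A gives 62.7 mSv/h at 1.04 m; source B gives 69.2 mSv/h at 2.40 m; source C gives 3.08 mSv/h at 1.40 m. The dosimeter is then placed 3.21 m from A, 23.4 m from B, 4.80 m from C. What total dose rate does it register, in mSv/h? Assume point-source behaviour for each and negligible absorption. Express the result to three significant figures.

Each source contributes Iᵢ·(dᵢ/rᵢ)²; contributions add.
A: 62.7 × (1.04/3.21)² = 6.581 mSv/h
B: 69.2 × (2.40/23.4)² = 0.7279 mSv/h
C: 3.08 × (1.40/4.80)² = 0.2620 mSv/h
Total = 6.581 + 0.7279 + 0.2620 = 7.571 mSv/h.

7.57 mSv/h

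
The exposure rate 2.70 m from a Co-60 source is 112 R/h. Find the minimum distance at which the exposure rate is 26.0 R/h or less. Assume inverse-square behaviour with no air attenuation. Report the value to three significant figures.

Applying the 1/r² law, d₂ = d₁·√(I₁/I₂).
I₁/I₂ = 112/26.0 = 4.308, so d₂ = 2.70 × √4.308 = 5.604 m.

5.60 m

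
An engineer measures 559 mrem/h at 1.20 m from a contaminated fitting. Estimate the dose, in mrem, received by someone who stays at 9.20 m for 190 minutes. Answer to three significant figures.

Intensity scales as (d₁/d₂)², so rate at 9.20 m:
559 × (1.20/9.20)² = 559 × 0.01701 = 9.509 mrem/h.
Dose = rate × time = 9.509 mrem/h × 3.167 h = 30.12 mrem.

30.1 mrem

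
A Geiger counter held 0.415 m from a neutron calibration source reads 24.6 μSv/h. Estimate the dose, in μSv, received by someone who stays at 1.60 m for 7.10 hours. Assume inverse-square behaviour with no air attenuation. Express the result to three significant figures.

Intensity scales as (d₁/d₂)², so rate at 1.60 m:
24.6 × (0.415/1.60)² = 24.6 × 0.06728 = 1.655 μSv/h.
Dose = rate × time = 1.655 μSv/h × 7.100 h = 11.75 μSv.

11.8 μSv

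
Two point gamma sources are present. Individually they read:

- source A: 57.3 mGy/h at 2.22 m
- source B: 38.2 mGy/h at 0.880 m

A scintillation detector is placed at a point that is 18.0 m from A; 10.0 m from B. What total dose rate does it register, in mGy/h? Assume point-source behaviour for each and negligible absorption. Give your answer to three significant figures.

1.17 mGy/h

Each source contributes Iᵢ·(dᵢ/rᵢ)²; contributions add.
A: 57.3 × (2.22/18.0)² = 0.8716 mGy/h
B: 38.2 × (0.880/10.0)² = 0.2958 mGy/h
Total = 0.8716 + 0.2958 = 1.167 mGy/h.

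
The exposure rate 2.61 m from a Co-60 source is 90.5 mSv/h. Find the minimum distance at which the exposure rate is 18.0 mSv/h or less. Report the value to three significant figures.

5.85 m

Since intensity falls as 1/r², d₂ = d₁·√(I₁/I₂).
I₁/I₂ = 90.5/18.0 = 5.028, so d₂ = 2.61 × √5.028 = 5.852 m.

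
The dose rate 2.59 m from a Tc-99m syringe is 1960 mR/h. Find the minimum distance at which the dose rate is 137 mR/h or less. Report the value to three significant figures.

9.80 m

Applying the 1/r² law, d₂ = d₁·√(I₁/I₂).
I₁/I₂ = 1960/137 = 14.31, so d₂ = 2.59 × √14.31 = 9.798 m.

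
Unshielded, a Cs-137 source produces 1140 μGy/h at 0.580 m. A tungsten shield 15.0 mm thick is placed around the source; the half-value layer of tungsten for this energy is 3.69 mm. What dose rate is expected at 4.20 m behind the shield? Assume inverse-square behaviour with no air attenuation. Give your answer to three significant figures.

1.30 μGy/h

Distance alone: 1140 × (0.580/4.20)² = 1140 × 0.01907 = 21.74 μGy/h.
Shield: 15.0/3.69 = 4.065 half-value layers → attenuation 2^(−4.065) = 0.05975.
Combined: 21.74 × 0.05975 = 1.299 μGy/h.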